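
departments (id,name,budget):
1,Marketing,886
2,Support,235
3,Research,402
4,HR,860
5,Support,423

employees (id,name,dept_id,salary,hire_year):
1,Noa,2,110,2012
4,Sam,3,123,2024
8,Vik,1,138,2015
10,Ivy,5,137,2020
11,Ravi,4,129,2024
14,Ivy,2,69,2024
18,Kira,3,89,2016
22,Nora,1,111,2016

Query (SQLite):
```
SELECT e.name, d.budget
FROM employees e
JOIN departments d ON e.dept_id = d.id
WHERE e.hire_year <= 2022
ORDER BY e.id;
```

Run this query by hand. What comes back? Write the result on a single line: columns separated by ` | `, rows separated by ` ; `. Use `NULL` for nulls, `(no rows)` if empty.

Noa | 235 ; Vik | 886 ; Ivy | 423 ; Kira | 402 ; Nora | 886

Each employees row matches the departments row where dept_id = departments.id.
Then keep rows with e.hire_year <= 2022.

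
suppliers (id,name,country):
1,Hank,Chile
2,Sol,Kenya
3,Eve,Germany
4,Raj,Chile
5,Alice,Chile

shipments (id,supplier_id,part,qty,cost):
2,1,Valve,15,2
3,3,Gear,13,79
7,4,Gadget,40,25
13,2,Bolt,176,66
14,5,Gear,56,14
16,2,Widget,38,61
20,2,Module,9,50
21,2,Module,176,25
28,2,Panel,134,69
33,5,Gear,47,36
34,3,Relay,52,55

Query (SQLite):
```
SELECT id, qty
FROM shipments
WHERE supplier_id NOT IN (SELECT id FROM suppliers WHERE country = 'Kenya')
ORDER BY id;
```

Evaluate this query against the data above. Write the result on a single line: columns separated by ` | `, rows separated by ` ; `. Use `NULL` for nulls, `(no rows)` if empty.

2 | 15 ; 3 | 13 ; 7 | 40 ; 14 | 56 ; 33 | 47 ; 34 | 52

Inner query: suppliers.id where country = 'Kenya'.
Outer: keep shipments rows whose supplier_id is not in that set.
Inner query → {2}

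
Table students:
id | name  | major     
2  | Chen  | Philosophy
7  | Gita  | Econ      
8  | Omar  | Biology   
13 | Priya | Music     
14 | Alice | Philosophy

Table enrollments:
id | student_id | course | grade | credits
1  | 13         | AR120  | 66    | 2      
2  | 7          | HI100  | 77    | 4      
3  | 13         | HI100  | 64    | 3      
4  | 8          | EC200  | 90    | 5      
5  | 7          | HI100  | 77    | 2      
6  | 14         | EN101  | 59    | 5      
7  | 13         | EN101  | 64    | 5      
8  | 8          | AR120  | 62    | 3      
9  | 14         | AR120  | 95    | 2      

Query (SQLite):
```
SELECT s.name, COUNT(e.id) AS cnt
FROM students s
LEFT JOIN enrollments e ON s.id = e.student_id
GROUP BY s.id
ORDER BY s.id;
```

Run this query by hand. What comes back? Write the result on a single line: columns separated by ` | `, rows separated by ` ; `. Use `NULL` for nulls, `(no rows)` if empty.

Chen | 0 ; Gita | 2 ; Omar | 2 ; Priya | 3 ; Alice | 2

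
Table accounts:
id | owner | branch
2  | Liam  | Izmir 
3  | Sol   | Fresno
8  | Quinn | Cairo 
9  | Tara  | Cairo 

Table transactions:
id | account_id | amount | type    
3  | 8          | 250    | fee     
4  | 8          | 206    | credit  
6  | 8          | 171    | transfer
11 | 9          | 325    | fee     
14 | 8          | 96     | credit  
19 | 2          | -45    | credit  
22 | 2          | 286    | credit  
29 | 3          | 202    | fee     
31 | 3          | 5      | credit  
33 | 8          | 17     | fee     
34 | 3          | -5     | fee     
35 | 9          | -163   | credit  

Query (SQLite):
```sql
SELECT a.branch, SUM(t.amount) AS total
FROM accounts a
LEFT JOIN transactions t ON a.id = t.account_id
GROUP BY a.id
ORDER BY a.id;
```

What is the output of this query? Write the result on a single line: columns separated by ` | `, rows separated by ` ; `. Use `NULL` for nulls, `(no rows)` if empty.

Izmir | 241 ; Fresno | 202 ; Cairo | 740 ; Cairo | 162

LEFT JOIN keeps every accounts row; unmatched ones get NULL for transactions columns.
Group by accounts.id and compute SUM(t.amount). SUM over an all-NULL group is NULL.
  2: ids {19, 22} → SUM(t.amount)=241
  3: ids {29, 31, 34} → SUM(t.amount)=202
  8: ids {3, 4, 6, 14, 33} → SUM(t.amount)=740
  9: ids {11, 35} → SUM(t.amount)=162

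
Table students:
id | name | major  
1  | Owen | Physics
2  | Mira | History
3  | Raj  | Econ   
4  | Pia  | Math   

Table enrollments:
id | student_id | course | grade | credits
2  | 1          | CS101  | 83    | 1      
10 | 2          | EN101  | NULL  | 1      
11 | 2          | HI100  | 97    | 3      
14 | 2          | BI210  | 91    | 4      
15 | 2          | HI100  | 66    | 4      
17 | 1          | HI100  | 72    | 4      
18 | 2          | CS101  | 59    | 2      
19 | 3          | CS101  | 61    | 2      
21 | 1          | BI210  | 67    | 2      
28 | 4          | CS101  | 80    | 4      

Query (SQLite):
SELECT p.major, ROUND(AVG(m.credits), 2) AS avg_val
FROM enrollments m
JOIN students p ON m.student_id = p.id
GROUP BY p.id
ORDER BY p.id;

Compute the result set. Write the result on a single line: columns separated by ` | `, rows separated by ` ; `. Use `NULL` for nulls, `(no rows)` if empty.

Physics | 2.33 ; History | 2.8 ; Econ | 2 ; Math | 4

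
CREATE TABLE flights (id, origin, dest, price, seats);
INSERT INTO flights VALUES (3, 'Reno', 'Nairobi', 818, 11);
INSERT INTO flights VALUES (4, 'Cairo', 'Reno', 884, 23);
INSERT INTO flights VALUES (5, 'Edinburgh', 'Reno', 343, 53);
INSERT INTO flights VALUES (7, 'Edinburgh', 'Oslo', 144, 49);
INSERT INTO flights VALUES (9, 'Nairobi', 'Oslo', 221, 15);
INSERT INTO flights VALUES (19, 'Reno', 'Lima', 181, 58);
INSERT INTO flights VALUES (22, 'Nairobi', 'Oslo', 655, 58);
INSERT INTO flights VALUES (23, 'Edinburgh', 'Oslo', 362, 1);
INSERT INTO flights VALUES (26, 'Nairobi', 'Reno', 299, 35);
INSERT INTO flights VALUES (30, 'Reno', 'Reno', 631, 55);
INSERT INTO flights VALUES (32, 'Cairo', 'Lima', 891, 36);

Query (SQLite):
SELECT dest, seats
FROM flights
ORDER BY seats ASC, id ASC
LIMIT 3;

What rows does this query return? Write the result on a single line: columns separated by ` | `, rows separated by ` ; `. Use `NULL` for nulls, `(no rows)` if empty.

Sort by seats asc, tiebreak id asc: (1, id=23), (11, id=3), (15, id=9), (23, id=4), (35, id=26), (36, id=32) …. Take first 3.

Oslo | 1 ; Nairobi | 11 ; Oslo | 15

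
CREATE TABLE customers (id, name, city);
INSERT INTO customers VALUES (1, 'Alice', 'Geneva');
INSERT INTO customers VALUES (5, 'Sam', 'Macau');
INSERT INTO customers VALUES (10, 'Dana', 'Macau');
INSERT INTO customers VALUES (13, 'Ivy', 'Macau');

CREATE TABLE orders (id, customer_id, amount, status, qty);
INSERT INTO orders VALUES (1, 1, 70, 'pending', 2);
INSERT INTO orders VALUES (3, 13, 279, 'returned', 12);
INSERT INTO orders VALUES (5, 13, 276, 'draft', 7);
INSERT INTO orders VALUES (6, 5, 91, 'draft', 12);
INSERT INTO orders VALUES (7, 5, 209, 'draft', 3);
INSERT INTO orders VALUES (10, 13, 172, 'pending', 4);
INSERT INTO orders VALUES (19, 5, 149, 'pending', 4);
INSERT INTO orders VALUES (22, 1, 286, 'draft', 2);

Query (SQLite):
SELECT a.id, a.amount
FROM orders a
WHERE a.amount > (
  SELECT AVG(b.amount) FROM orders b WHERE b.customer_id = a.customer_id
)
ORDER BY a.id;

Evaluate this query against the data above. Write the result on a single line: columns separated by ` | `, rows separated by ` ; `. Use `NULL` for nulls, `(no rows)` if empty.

For each orders row a, compute AVG(amount) over rows sharing a.customer_id.
Keep row a if a.amount > that per-group AVG.
  customer_id=1: AVG(amount) = 178.0
  customer_id=5: AVG(amount) = 149.666667
  customer_id=13: AVG(amount) = 242.333333

3 | 279 ; 5 | 276 ; 7 | 209 ; 22 | 286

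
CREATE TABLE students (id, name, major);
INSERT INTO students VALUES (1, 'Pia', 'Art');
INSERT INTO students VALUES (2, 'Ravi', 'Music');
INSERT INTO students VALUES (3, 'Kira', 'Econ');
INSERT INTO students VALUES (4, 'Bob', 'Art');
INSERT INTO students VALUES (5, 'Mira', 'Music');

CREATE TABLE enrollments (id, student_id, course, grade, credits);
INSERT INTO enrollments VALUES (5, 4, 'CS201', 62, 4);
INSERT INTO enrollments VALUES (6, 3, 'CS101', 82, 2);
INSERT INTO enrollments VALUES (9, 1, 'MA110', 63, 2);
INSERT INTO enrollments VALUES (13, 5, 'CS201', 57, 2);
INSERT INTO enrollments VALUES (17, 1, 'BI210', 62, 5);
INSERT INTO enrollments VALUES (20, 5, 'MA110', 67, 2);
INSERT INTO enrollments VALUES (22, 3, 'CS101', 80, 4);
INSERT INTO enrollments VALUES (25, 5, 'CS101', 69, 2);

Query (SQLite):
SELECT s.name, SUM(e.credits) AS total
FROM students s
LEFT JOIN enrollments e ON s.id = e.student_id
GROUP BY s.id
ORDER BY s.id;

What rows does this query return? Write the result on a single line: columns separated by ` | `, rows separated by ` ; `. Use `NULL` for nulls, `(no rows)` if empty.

Pia | 7 ; Ravi | NULL ; Kira | 6 ; Bob | 4 ; Mira | 6

LEFT JOIN keeps every students row; unmatched ones get NULL for enrollments columns.
Group by students.id and compute SUM(e.credits). SUM over an all-NULL group is NULL.
  1: ids {9, 17} → SUM(e.credits)=7
  2: ids {—} → SUM(e.credits)=NULL
  3: ids {6, 22} → SUM(e.credits)=6
  4: ids {5} → SUM(e.credits)=4
  5: ids {13, 20, 25} → SUM(e.credits)=6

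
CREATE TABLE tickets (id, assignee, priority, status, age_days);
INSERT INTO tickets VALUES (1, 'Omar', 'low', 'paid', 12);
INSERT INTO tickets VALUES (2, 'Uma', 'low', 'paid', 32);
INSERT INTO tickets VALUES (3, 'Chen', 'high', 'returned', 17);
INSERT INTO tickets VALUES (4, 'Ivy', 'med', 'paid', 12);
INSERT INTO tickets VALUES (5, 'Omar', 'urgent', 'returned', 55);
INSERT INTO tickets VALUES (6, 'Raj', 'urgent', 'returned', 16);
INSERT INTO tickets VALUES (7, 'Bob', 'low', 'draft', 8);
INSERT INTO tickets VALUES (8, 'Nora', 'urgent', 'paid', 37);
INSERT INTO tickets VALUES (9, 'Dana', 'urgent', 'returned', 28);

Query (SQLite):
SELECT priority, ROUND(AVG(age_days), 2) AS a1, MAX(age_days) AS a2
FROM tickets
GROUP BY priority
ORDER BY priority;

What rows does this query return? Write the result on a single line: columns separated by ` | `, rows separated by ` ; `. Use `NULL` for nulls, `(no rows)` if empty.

Group tickets by priority.
Per group compute: ROUND(AVG(age_days), 2), MAX(age_days).
  high: ids {3} → ROUND(AVG(age_days), 2)=17, MAX(age_days)=17
  low: ids {1, 2, 7} → ROUND(AVG(age_days), 2)=17.33, MAX(age_days)=32
  med: ids {4} → ROUND(AVG(age_days), 2)=12, MAX(age_days)=12
  urgent: ids {5, 6, 8, 9} → ROUND(AVG(age_days), 2)=34, MAX(age_days)=55

high | 17 | 17 ; low | 17.33 | 32 ; med | 12 | 12 ; urgent | 34 | 55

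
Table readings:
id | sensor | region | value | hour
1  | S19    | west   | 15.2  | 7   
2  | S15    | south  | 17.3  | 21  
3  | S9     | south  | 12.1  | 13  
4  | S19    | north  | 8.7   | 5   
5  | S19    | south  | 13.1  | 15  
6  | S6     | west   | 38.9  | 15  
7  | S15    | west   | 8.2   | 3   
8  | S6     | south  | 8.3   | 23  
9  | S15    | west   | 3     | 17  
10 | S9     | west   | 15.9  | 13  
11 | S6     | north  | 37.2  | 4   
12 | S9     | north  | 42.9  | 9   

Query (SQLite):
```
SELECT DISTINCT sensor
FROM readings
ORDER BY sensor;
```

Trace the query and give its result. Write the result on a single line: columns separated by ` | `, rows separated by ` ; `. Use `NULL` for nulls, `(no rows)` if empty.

S15 ; S19 ; S6 ; S9

Collect distinct sensor values from readings.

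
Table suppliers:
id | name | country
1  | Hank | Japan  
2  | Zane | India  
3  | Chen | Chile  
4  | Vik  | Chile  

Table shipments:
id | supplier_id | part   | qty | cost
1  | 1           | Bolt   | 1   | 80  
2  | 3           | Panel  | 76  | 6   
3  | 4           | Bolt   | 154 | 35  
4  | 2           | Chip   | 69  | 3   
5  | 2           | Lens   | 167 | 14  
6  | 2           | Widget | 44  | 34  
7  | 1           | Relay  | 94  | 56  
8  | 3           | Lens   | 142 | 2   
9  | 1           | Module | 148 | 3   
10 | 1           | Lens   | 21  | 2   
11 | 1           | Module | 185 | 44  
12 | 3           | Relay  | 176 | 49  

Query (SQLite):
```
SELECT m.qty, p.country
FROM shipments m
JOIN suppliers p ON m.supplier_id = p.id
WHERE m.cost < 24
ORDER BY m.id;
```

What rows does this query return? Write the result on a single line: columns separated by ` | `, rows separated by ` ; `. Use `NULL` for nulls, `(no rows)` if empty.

76 | Chile ; 69 | India ; 167 | India ; 142 | Chile ; 148 | Japan ; 21 | Japan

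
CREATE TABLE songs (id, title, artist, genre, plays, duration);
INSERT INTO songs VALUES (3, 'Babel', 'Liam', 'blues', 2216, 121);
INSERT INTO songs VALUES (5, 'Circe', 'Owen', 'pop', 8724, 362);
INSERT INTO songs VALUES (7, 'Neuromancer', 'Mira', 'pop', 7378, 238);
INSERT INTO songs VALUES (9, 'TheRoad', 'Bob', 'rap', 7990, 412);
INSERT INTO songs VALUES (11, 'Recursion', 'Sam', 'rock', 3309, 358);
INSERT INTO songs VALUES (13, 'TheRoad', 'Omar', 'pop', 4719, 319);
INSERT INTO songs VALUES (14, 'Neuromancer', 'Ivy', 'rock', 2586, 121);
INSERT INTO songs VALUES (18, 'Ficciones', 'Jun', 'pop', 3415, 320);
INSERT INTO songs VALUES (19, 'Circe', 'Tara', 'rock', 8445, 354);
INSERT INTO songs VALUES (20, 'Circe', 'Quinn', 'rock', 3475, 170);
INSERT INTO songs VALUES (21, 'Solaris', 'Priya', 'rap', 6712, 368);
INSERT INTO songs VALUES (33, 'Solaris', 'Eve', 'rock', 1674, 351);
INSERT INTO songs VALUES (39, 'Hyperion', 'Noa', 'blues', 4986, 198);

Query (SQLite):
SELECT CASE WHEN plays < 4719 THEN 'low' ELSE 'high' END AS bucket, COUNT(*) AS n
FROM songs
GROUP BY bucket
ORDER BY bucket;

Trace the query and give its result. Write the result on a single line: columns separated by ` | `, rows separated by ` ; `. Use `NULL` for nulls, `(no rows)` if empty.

high | 7 ; low | 6

Bucket rows by plays < 4719 → 'low' else 'high'; count each bucket.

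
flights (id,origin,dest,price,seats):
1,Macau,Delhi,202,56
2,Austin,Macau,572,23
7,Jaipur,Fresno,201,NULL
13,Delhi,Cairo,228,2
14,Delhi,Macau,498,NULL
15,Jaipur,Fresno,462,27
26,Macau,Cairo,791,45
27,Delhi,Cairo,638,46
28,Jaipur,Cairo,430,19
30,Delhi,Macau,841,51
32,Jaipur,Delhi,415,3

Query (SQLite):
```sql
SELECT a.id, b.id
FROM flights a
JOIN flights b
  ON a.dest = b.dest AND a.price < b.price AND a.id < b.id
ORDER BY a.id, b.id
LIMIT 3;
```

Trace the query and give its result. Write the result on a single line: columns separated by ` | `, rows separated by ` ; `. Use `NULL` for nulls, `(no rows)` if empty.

1 | 32 ; 2 | 30 ; 7 | 15

Pairs (a,b) with same dest, a.price < b.price, a.id < b.id.
dest groups: Cairo:{13,26,27,28} Delhi:{1,32} Fresno:{7,15} Macau:{2,14,30}
Ordered by (a.id, b.id); first 3.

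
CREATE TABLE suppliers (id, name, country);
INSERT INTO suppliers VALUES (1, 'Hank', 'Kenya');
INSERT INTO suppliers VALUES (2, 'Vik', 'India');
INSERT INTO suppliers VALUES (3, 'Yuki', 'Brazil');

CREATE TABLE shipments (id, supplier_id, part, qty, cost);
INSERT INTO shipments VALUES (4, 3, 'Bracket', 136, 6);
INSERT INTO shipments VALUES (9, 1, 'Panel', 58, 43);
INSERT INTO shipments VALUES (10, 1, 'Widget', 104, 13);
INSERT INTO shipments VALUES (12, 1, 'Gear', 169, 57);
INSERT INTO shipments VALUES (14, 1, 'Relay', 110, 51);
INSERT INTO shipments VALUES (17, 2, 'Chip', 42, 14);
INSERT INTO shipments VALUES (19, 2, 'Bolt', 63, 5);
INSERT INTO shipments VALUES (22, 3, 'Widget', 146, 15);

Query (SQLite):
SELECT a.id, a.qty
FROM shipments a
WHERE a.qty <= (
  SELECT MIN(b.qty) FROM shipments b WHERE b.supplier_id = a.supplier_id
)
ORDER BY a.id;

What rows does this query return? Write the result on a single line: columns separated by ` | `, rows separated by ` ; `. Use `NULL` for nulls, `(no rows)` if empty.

4 | 136 ; 9 | 58 ; 17 | 42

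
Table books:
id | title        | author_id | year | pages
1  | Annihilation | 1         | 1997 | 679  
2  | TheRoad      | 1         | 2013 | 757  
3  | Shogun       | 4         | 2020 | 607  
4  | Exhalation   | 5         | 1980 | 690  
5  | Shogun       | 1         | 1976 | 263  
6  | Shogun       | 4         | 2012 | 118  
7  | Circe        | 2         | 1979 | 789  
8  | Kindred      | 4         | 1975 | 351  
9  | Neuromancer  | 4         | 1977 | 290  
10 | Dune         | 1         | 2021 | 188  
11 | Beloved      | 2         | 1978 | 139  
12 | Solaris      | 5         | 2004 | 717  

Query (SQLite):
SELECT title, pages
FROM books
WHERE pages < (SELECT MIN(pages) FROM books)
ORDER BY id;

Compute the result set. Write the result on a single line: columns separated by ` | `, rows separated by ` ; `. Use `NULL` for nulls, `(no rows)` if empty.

(no rows)

Scalar subquery: MIN(pages) over all books rows = 118.
Keep rows where pages < that value.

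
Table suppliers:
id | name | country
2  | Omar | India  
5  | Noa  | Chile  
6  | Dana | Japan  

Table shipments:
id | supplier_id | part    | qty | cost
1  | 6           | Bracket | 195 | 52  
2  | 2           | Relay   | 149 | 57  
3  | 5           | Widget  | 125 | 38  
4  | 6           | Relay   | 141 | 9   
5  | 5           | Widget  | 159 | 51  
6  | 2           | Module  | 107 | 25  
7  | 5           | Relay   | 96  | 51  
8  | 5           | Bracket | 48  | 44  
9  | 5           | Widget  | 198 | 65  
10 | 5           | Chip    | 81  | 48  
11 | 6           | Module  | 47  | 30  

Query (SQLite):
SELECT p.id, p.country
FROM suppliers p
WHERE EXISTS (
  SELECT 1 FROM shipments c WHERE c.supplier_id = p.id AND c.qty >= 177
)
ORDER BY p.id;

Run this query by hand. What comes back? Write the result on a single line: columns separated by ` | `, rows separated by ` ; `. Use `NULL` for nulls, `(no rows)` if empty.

5 | Chile ; 6 | Japan

For each suppliers row, check whether any shipments with matching supplier_id has qty >= 177.
Keep rows where that is true.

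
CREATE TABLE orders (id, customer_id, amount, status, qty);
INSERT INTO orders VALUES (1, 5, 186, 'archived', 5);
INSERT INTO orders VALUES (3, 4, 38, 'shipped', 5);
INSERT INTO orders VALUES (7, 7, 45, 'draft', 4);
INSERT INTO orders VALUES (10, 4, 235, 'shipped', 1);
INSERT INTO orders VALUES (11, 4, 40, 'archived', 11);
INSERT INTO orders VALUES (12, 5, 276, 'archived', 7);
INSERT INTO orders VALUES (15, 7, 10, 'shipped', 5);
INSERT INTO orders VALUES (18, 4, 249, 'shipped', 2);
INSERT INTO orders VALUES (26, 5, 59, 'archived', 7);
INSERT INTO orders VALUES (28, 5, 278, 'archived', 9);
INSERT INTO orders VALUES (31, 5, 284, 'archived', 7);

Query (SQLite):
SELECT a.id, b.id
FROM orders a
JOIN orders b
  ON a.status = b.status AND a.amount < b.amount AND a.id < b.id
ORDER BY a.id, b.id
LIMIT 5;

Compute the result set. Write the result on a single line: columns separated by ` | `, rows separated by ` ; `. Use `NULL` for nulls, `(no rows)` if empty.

Pairs (a,b) with same status, a.amount < b.amount, a.id < b.id.
status groups: archived:{1,11,12,26,28,31} draft:{7} shipped:{3,10,15,18}
Ordered by (a.id, b.id); first 5.

1 | 12 ; 1 | 28 ; 1 | 31 ; 3 | 10 ; 3 | 18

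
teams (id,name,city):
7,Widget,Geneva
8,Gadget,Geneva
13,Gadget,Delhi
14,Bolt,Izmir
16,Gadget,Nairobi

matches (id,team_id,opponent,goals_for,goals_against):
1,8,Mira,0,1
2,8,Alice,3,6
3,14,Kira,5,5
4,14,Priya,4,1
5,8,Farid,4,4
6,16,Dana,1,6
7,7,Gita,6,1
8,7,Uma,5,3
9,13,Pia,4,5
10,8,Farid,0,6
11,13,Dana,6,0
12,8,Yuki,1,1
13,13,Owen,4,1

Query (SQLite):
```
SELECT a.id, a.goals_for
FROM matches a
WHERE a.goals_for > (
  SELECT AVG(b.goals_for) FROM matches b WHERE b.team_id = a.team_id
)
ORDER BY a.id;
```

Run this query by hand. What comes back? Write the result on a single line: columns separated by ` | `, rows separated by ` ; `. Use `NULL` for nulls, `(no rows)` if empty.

2 | 3 ; 3 | 5 ; 5 | 4 ; 7 | 6 ; 11 | 6

For each matches row a, compute AVG(goals_for) over rows sharing a.team_id.
Keep row a if a.goals_for > that per-group AVG.
  team_id=7: AVG(goals_for) = 5.5
  team_id=8: AVG(goals_for) = 1.6
  team_id=13: AVG(goals_for) = 4.666667
  team_id=14: AVG(goals_for) = 4.5
  team_id=16: AVG(goals_for) = 1.0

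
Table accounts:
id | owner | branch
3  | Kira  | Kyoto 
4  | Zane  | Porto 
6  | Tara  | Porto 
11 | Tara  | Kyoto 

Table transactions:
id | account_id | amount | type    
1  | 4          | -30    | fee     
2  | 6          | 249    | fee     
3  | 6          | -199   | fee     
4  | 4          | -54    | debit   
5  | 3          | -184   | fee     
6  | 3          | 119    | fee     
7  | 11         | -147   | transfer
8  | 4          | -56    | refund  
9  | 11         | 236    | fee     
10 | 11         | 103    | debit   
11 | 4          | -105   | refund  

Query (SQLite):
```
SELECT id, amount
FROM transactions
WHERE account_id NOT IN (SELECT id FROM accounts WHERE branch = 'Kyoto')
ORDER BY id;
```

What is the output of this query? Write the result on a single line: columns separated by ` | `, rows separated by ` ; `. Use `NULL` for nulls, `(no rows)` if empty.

Inner query: accounts.id where branch = 'Kyoto'.
Outer: keep transactions rows whose account_id is not in that set.
Inner query → {3, 11}

1 | -30 ; 2 | 249 ; 3 | -199 ; 4 | -54 ; 8 | -56 ; 11 | -105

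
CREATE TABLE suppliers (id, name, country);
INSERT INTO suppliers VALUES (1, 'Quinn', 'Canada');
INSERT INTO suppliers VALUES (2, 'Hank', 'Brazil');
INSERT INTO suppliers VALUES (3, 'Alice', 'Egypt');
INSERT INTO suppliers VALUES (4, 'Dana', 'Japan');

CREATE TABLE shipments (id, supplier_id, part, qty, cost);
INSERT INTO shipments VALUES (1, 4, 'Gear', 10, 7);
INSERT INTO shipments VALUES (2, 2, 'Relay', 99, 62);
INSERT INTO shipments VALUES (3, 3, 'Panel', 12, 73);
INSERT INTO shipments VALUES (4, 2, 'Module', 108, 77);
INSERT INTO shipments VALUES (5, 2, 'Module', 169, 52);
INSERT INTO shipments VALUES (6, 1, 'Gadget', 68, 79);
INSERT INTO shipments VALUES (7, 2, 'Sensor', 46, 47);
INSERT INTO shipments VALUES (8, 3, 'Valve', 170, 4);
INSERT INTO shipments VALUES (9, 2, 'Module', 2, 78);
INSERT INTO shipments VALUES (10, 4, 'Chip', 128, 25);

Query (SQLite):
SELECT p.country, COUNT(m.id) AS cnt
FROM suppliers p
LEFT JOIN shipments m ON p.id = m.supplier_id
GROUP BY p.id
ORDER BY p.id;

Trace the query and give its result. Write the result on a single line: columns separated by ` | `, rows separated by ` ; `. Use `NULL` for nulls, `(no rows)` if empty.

Canada | 1 ; Brazil | 5 ; Egypt | 2 ; Japan | 2

LEFT JOIN keeps every suppliers row; unmatched ones get NULL for shipments columns.
Group by suppliers.id and compute COUNT(m.id). COUNT(col) of an all-NULL group is 0.
  1: ids {6} → COUNT(m.id)=1
  2: ids {2, 4, 5, 7, 9} → COUNT(m.id)=5
  3: ids {3, 8} → COUNT(m.id)=2
  4: ids {1, 10} → COUNT(m.id)=2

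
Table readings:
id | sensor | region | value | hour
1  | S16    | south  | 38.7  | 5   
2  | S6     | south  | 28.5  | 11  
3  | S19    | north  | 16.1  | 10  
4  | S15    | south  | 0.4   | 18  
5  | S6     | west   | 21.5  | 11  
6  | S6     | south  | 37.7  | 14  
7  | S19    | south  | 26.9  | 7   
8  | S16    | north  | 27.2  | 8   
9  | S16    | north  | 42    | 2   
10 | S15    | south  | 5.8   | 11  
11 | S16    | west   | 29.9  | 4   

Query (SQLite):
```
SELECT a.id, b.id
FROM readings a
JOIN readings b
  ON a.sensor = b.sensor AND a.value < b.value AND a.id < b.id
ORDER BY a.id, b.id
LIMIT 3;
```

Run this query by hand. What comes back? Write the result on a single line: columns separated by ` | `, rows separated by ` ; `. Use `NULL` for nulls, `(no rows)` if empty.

1 | 9 ; 2 | 6 ; 3 | 7

Pairs (a,b) with same sensor, a.value < b.value, a.id < b.id.
sensor groups: S15:{4,10} S16:{1,8,9,11} S19:{3,7} S6:{2,5,6}
Ordered by (a.id, b.id); first 3.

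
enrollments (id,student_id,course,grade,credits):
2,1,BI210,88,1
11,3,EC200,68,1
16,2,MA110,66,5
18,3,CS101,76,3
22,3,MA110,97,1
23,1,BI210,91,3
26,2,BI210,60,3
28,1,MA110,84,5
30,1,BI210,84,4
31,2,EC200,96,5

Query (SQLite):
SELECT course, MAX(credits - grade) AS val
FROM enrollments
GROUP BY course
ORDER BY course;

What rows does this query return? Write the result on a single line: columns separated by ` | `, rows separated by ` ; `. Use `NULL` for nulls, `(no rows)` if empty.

BI210 | -57 ; CS101 | -73 ; EC200 | -67 ; MA110 | -61

For each row compute credits - grade.
Group by course; take MAX of the expression per group.
  BI210: ids {2, 23, 26, 30} → MAX(credits - grade)=-57
  CS101: ids {18} → MAX(credits - grade)=-73
  EC200: ids {11, 31} → MAX(credits - grade)=-67
  MA110: ids {16, 22, 28} → MAX(credits - grade)=-61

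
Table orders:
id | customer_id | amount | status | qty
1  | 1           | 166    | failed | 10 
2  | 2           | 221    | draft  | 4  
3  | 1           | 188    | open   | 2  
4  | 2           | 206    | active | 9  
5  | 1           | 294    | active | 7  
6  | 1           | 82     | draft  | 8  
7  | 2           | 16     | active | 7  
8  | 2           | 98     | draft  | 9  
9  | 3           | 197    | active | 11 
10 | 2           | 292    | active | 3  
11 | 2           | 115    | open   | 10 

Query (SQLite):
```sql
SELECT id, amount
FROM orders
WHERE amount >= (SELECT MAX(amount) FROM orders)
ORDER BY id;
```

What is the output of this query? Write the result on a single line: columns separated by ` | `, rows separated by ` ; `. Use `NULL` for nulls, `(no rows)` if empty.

Scalar subquery: MAX(amount) over all orders rows = 294.
Keep rows where amount >= that value.

5 | 294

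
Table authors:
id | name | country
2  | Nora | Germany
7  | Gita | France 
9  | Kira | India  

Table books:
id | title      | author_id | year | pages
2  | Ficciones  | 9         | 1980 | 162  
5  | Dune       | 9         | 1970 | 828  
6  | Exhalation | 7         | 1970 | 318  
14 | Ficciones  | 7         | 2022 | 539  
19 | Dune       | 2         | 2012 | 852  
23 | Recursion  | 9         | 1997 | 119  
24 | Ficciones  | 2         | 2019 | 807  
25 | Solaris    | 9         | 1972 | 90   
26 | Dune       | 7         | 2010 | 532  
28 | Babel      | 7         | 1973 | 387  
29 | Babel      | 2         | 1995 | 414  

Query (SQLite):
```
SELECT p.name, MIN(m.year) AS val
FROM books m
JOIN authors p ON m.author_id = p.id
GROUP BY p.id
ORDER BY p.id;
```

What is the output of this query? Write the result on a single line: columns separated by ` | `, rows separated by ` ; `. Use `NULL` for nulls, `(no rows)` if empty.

Nora | 1995 ; Gita | 1970 ; Kira | 1970

Join each books row to its authors via author_id.
Group joined rows by authors.id; compute MIN(m.year) per group.
  2: ids {19, 24, 29} → MIN(m.year)=1995
  7: ids {6, 14, 26, 28} → MIN(m.year)=1970
  9: ids {2, 5, 23, 25} → MIN(m.year)=1970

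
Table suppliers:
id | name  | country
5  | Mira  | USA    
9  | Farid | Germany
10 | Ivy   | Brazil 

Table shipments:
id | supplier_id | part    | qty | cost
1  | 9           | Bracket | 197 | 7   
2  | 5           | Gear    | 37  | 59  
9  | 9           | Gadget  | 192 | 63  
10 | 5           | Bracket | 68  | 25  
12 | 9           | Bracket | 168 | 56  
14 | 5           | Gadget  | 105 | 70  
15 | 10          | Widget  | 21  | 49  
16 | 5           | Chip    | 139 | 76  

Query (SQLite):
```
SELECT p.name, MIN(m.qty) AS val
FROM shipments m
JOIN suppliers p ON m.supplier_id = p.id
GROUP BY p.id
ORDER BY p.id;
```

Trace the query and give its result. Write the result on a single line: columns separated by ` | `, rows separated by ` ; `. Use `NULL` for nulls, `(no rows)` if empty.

Join each shipments row to its suppliers via supplier_id.
Group joined rows by suppliers.id; compute MIN(m.qty) per group.
  5: ids {2, 10, 14, 16} → MIN(m.qty)=37
  9: ids {1, 9, 12} → MIN(m.qty)=168
  10: ids {15} → MIN(m.qty)=21

Mira | 37 ; Farid | 168 ; Ivy | 21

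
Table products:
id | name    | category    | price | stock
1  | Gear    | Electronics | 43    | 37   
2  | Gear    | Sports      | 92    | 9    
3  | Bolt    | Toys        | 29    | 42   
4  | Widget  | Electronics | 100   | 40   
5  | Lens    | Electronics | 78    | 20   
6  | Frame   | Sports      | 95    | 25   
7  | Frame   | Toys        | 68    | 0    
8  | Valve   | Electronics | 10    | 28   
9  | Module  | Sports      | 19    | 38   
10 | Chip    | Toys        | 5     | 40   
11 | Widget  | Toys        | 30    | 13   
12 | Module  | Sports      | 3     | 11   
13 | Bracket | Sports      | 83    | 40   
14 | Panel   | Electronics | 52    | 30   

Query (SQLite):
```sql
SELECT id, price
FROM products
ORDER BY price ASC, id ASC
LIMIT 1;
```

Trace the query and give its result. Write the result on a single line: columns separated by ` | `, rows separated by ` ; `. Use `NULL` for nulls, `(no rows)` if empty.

Sort by price asc, tiebreak id asc: (3, id=12), (5, id=10), (10, id=8), (19, id=9) …. Take first 1.

12 | 3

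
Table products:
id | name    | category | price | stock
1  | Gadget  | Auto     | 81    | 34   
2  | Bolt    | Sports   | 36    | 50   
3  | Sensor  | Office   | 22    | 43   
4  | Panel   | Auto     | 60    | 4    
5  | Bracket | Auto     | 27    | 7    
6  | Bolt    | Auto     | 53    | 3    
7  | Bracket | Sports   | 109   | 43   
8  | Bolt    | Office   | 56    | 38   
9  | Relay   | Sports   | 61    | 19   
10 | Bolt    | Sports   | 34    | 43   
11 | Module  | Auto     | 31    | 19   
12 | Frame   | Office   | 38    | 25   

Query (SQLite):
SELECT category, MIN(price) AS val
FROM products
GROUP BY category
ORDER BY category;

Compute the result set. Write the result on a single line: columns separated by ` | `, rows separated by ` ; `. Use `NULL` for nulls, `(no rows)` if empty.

Partition products by category; compute MIN(price) within each group.
  Auto: ids {1, 4, 5, 6, 11} → MIN(price)=27
  Office: ids {3, 8, 12} → MIN(price)=22
  Sports: ids {2, 7, 9, 10} → MIN(price)=34

Auto | 27 ; Office | 22 ; Sports | 34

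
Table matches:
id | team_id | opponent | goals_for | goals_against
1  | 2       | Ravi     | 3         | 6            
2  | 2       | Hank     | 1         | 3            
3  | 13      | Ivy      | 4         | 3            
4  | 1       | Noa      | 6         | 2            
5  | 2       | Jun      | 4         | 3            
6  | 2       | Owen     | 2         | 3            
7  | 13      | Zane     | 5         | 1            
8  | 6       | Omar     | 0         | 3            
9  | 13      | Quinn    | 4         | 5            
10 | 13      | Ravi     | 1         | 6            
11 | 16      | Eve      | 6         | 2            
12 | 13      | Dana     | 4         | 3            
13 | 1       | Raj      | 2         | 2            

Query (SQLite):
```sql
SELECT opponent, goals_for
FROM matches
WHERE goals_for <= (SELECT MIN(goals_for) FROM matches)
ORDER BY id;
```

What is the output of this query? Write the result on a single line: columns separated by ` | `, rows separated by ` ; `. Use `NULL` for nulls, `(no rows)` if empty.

Omar | 0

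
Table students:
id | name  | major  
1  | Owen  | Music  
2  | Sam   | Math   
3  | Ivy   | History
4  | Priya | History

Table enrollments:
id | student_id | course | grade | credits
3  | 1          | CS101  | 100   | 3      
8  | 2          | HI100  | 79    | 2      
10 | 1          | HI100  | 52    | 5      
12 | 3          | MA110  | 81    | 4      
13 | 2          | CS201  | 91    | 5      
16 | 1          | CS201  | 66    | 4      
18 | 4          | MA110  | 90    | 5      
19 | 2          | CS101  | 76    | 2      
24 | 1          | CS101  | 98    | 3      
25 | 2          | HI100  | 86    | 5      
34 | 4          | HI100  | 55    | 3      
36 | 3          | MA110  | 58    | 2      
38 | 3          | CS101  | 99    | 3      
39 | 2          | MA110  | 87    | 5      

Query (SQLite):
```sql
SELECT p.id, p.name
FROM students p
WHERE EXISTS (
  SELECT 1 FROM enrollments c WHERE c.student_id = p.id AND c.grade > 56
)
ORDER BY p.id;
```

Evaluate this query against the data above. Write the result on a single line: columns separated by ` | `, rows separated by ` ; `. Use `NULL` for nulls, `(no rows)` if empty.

1 | Owen ; 2 | Sam ; 3 | Ivy ; 4 | Priya

For each students row, check whether any enrollments with matching student_id has grade > 56.
Keep rows where that is true.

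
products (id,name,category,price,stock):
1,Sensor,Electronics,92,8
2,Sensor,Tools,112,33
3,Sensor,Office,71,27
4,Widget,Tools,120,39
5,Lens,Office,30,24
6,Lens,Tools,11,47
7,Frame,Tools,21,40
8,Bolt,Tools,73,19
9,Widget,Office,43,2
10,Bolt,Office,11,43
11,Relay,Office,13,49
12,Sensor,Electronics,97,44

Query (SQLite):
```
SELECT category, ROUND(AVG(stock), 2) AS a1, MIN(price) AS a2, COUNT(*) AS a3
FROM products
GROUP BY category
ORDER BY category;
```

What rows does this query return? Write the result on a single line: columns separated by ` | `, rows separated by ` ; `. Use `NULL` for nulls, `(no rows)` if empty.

Electronics | 26 | 92 | 2 ; Office | 29 | 11 | 5 ; Tools | 35.6 | 11 | 5

Group products by category.
Per group compute: ROUND(AVG(stock), 2), MIN(price), COUNT(*).
  Electronics: ids {1, 12} → ROUND(AVG(stock), 2)=26, MIN(price)=92, COUNT(*)=2
  Office: ids {3, 5, 9, 10, 11} → ROUND(AVG(stock), 2)=29, MIN(price)=11, COUNT(*)=5
  Tools: ids {2, 4, 6, 7, 8} → ROUND(AVG(stock), 2)=35.6, MIN(price)=11, COUNT(*)=5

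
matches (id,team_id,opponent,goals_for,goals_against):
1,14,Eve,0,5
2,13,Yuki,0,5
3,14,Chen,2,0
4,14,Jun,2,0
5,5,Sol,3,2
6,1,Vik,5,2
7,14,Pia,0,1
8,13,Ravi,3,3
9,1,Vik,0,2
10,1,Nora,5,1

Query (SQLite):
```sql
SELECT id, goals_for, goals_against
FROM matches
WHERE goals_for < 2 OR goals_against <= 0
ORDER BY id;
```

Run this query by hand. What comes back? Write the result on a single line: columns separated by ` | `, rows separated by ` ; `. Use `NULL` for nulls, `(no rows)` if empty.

1 | 0 | 5 ; 2 | 0 | 5 ; 3 | 2 | 0 ; 4 | 2 | 0 ; 7 | 0 | 1 ; 9 | 0 | 2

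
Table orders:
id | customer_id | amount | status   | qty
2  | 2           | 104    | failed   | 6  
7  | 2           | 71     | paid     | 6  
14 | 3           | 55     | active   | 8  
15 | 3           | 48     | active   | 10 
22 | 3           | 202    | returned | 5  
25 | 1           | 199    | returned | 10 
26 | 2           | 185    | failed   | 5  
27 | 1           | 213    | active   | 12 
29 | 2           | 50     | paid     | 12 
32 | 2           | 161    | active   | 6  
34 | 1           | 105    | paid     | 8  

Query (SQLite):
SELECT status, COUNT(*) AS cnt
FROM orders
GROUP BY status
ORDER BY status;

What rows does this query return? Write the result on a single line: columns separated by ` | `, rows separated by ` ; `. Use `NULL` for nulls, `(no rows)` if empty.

Partition orders by status; compute COUNT(*) within each group.
  active: ids {14, 15, 27, 32} → COUNT(*)=4
  failed: ids {2, 26} → COUNT(*)=2
  paid: ids {7, 29, 34} → COUNT(*)=3
  returned: ids {22, 25} → COUNT(*)=2

active | 4 ; failed | 2 ; paid | 3 ; returned | 2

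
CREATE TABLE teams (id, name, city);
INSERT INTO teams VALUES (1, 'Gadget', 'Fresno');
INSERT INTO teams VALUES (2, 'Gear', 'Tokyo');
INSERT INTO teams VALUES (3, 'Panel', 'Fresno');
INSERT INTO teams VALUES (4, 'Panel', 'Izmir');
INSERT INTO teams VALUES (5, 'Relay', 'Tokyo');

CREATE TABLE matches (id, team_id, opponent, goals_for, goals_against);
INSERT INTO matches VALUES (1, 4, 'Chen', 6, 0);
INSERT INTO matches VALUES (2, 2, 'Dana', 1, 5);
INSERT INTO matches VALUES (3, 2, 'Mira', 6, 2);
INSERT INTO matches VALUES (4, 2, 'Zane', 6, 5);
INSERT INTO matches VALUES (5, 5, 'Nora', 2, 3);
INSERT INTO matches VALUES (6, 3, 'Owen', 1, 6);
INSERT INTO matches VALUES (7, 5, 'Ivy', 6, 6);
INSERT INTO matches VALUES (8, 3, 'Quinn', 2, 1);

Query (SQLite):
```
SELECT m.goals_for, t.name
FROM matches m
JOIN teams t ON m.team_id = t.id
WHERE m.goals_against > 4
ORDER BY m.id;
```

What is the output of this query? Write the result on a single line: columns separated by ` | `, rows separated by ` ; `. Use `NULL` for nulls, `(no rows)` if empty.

Each matches row matches the teams row where team_id = teams.id.
Then keep rows with m.goals_against > 4.

1 | Gear ; 6 | Gear ; 1 | Panel ; 6 | Relay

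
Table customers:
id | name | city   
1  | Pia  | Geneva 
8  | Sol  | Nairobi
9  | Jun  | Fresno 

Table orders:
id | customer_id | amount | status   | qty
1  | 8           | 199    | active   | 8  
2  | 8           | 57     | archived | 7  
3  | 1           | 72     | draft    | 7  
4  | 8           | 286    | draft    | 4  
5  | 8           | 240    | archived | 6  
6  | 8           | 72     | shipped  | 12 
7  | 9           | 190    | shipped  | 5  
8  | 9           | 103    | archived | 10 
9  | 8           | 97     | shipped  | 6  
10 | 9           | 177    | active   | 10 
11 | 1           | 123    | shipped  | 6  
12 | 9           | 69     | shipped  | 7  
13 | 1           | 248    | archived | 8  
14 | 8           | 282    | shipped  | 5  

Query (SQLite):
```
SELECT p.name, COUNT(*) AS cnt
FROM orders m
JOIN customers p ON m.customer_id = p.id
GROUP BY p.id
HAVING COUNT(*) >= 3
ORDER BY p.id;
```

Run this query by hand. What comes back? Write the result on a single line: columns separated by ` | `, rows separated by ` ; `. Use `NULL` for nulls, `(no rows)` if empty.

Join each orders row to its customers via customer_id.
Group joined rows by customers.id; compute COUNT(*) per group.
HAVING: keep groups with count ≥ 3.
  1: ids {3, 11, 13} → COUNT(*)=3
  8: ids {1, 2, 4, 5, 6, 9, 14} → COUNT(*)=7
  9: ids {7, 8, 10, 12} → COUNT(*)=4

Pia | 3 ; Sol | 7 ; Jun | 4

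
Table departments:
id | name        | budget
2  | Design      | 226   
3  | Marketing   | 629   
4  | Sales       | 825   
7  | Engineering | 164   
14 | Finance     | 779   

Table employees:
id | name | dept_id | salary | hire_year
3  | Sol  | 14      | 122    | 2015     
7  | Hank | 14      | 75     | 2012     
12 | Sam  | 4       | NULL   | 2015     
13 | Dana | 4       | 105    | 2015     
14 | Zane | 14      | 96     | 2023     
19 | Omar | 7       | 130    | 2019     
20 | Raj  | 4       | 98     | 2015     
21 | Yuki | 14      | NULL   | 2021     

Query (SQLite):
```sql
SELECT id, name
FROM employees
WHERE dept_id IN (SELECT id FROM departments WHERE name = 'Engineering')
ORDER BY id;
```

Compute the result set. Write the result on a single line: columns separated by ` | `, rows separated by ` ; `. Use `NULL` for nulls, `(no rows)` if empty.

Inner query: departments.id where name = 'Engineering'.
Outer: keep employees rows whose dept_id is in that set.
Inner query → {7}

19 | Omar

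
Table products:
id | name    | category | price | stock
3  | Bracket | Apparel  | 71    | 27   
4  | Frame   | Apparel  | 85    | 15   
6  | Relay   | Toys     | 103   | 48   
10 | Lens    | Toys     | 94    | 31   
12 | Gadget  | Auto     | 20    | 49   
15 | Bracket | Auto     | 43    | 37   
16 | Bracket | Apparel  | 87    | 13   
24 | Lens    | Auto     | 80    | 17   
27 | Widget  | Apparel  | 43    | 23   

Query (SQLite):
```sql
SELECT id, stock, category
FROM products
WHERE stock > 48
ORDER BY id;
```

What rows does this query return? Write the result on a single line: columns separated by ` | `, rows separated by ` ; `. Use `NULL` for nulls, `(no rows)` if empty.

12 | 49 | Auto

stock > 48: ids {12}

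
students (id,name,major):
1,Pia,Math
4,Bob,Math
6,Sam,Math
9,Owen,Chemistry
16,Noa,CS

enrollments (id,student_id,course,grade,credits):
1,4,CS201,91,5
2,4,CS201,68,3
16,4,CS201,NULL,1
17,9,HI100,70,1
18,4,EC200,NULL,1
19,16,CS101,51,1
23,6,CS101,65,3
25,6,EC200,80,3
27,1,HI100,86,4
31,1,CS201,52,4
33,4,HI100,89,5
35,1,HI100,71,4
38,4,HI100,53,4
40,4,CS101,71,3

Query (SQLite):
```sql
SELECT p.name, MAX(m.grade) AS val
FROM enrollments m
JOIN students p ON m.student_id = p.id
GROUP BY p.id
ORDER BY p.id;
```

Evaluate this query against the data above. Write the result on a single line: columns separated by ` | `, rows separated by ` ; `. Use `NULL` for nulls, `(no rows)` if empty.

Join each enrollments row to its students via student_id.
Group joined rows by students.id; compute MAX(m.grade) per group.
  1: ids {27, 31, 35} → MAX(m.grade)=86
  4: ids {1, 2, 16, 18, 33, 38, 40} → MAX(m.grade)=91
  6: ids {23, 25} → MAX(m.grade)=80
  9: ids {17} → MAX(m.grade)=70
  16: ids {19} → MAX(m.grade)=51

Pia | 86 ; Bob | 91 ; Sam | 80 ; Owen | 70 ; Noa | 51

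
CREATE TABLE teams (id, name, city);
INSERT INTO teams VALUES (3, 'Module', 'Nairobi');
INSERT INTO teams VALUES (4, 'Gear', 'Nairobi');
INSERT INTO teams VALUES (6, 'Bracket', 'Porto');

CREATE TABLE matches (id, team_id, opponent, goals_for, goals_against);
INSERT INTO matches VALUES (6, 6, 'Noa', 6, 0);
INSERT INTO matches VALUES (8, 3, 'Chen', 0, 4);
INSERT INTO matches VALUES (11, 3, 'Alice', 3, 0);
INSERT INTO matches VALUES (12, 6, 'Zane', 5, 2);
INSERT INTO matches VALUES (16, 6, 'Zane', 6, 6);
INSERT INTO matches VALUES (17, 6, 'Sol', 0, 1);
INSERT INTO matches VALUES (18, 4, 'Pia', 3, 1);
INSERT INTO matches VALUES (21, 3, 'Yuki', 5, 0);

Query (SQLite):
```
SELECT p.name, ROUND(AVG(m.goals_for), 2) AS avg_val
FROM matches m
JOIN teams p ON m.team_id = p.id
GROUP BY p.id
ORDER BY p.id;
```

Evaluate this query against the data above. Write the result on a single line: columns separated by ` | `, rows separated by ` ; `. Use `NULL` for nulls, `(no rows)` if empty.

Module | 2.67 ; Gear | 3 ; Bracket | 4.25

Join each matches row to its teams via team_id.
Group joined rows by teams.id; compute ROUND(AVG(m.goals_for), 2) per group.
  3: ids {8, 11, 21} → ROUND(AVG(m.goals_for), 2)=2.67
  4: ids {18} → ROUND(AVG(m.goals_for), 2)=3
  6: ids {6, 12, 16, 17} → ROUND(AVG(m.goals_for), 2)=4.25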